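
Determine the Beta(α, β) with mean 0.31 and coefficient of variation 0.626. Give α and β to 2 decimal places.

α = 1.45, β = 3.23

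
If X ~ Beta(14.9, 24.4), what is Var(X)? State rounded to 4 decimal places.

0.0058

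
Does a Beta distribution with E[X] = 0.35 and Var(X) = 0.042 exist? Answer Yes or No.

For any Beta, Var(X) < E[X]·(1−E[X]).
Here μ(1−μ) = 0.35×0.65 = 0.2275, and 0.042 < 0.2275.

Yes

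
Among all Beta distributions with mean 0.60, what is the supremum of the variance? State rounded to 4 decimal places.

Var = μ(1−μ)/(α+β+1), which approaches μ(1−μ) as α+β → 0.
So the supremum is μ(1−μ) = 0.60×0.40 = 0.2400.

0.2400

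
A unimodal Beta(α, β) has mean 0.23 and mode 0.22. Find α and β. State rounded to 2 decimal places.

α = 12.88, β = 43.12

Let s = α+β. Mean gives α = μs = 0.23s; mode gives (α−1)/(s−2) = 0.22.
Substituting: 0.23s − 1 = 0.22(s−2) = 0.22s − 0.44, so 0.01s = 0.56 and s = 56.0000.
Then α = 0.23×56.0000 = 12.88 and β = s−α = 43.12.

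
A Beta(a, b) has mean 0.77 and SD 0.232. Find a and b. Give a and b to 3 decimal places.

a = 1.764, b = 0.527

σ² = 0.232² = 0.053824.
With s = a+b, Var = μ(1−μ)/(s+1), so s+1 = (0.77×0.23)/0.053824 = 3.2904 and s = 2.2904.
a = μs = 1.764, b = (1−μ)s = 0.527.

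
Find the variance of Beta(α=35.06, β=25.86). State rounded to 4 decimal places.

Var = αβ/[(α+β)²(α+β+1)] = (35.06×25.86)/(60.92²×61.92) = 906.6516/229800.377088 = 0.0039.

0.0039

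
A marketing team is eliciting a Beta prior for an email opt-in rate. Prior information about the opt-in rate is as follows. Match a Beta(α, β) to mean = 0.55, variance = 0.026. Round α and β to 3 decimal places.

Write ν = α+β; then α = μν and Var = μ(1−μ)/(ν+1).
ν = μ(1−μ)/Var − 1 = 0.2475/0.026 − 1 = 8.5192.
α = 0.55·8.5192 = 4.686, β = 0.45·8.5192 = 3.834.

α = 4.686, β = 3.834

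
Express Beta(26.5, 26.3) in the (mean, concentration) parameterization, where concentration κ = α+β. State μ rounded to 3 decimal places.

μ = 0.502, κ = 52.8

κ = α+β = 26.5+26.3 = 52.8; μ = α/κ = 26.5/52.8 = 0.502.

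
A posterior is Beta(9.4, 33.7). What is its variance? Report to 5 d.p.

0.00387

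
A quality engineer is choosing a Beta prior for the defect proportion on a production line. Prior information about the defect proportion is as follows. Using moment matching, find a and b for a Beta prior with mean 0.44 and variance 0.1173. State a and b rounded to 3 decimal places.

By moment matching, a+b = μ(1−μ)/σ² − 1 = (0.44·0.56)/0.1173 − 1 = 2.1006 − 1 = 1.1006.
Since a/(a+b) = μ, a = 0.44·1.1006 = 0.484 and b = 0.56·1.1006 = 0.616.

a = 0.484, b = 0.616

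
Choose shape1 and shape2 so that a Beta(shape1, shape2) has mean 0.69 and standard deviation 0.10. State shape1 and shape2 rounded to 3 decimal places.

First σ² = 0.0100. Setting shape1 = μn, shape2 = (1−μ)n with n = shape1+shape2,
μ(1−μ)/(n+1) = 0.0100 ⇒ n+1 = 0.2139/0.0100 = 21.3900 ⇒ n = 20.3900.
Hence shape1 = 0.69×20.3900 = 14.069, shape2 = 0.31×20.3900 = 6.321.

shape1 = 14.069, shape2 = 6.321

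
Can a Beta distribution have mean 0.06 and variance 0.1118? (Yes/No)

No

The Beta variance bound is σ² < μ(1−μ).
Here μ(1−μ) = 0.06×0.94 = 0.0564, and 0.1118 ≥ 0.0564.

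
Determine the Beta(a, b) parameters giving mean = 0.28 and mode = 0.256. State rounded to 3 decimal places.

a = 5.693, b = 14.640

With s = a+b: μ = a/s and mode = (a−1)/(s−2). Eliminating a = μs,
μs − 1 = m(s−2) ⇒ s(μ−m) = 1−2m ⇒ s = 0.488/0.024 = 20.3333.
So a = μs = 5.693, b = (1−μ)s = 14.640.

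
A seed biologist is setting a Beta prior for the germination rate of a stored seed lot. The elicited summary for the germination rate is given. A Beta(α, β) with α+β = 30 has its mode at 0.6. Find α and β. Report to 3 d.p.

α = 17.800, β = 12.200

For α,β>1 the mode is (α−1)/(α+β−2), so α = mode·(κ−2)+1 = 0.6×28+1 = 17.800.
And β = (1−mode)·(κ−2)+1 = 0.4×28+1 = 12.200.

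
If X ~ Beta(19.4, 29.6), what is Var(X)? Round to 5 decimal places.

0.00478

μ = 19.4/49.0 = 0.395918; Var = μ(1−μ)/(α+β+1) = 0.2391670/50.0 = 0.00478.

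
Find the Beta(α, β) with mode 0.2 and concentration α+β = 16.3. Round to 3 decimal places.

α = 3.860, β = 12.440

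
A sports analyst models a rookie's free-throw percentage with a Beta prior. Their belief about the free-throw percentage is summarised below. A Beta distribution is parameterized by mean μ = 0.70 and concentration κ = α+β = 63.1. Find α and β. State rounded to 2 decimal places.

α = 44.17, β = 18.93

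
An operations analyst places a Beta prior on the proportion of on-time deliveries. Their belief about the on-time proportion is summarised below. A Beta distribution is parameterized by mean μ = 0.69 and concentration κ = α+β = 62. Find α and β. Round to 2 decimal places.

α = μκ = 0.69×62 = 42.78 and β = (1−μ)κ = 0.31×62 = 19.22.

α = 42.78, β = 19.22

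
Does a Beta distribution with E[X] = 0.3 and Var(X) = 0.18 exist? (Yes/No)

For any Beta, Var(X) < E[X]·(1−E[X]).
Here μ(1−μ) = 0.3×0.7 = 0.21, and 0.18 < 0.21.

Yes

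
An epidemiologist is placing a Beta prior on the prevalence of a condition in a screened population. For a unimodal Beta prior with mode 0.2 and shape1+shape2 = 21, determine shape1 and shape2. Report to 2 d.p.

For shape1,shape2>1 the mode is (shape1−1)/(shape1+shape2−2), so shape1 = mode·(κ−2)+1 = 0.2×19+1 = 4.80.
And shape2 = (1−mode)·(κ−2)+1 = 0.8×19+1 = 16.20.

shape1 = 4.80, shape2 = 16.20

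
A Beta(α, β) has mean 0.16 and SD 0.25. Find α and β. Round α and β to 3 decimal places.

First σ² = 0.0625. Setting α = μn, β = (1−μ)n with n = α+β,
μ(1−μ)/(n+1) = 0.0625 ⇒ n+1 = 0.1344/0.0625 = 2.1504 ⇒ n = 1.1504.
Hence α = 0.16×1.1504 = 0.184, β = 0.84×1.1504 = 0.966.

α = 0.184, β = 0.966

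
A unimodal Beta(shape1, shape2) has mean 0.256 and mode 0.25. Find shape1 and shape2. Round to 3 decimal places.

shape1 = 21.333, shape2 = 62.000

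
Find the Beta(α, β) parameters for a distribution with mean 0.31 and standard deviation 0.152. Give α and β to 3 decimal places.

First σ² = 0.023104. Setting α = μn, β = (1−μ)n with n = α+β,
μ(1−μ)/(n+1) = 0.023104 ⇒ n+1 = 0.2139/0.023104 = 9.2581 ⇒ n = 8.2581.
Hence α = 0.31×8.2581 = 2.560, β = 0.69×8.2581 = 5.698.

α = 2.560, β = 5.698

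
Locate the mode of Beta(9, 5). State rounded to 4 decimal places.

0.6667

The density x^(α−1)(1−x)^(β−1) is maximised at (α−1)/(α+β−2) = 8/12 = 0.6667.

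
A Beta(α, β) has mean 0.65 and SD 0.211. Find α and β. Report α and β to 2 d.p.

α = 2.67, β = 1.44

Variance = 0.211² = 0.044521. The moment-matching identity α+β = μ(1−μ)/Var − 1 gives
α+β = 0.2275/0.044521 − 1 = 4.1099, so α = μ·4.1099 = 2.67 and β = (1−μ)·4.1099 = 1.44.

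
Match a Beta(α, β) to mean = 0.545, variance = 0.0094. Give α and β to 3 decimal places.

α = 13.832, β = 11.548

By moment matching, α+β = μ(1−μ)/σ² − 1 = (0.545·0.455)/0.0094 − 1 = 26.3803 − 1 = 25.3803.
Since α/(α+β) = μ, α = 0.545·25.3803 = 13.832 and β = 0.455·25.3803 = 11.548.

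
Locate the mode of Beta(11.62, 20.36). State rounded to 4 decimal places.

The density x^(α−1)(1−x)^(β−1) is maximised at (α−1)/(α+β−2) = 10.62/29.98 = 0.3542.

0.3542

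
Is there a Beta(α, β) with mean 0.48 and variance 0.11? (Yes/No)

A Beta with mean μ has variance μ(1−μ)/(α+β+1) < μ(1−μ).
Here μ(1−μ) = 0.48×0.52 = 0.2496, and 0.11 < 0.2496.

Yes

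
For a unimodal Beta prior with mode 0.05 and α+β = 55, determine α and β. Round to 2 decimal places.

α = 3.65, β = 51.35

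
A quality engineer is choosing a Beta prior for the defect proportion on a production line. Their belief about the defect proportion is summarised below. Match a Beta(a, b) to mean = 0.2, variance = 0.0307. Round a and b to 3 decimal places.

Write ν = a+b; then a = μν and Var = μ(1−μ)/(ν+1).
ν = μ(1−μ)/Var − 1 = 0.16/0.0307 − 1 = 4.2117.
a = 0.2·4.2117 = 0.842, b = 0.8·4.2117 = 3.369.

a = 0.842, b = 3.369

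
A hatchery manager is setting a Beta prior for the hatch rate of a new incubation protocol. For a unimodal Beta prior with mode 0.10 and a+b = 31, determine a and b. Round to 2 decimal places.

a = 3.90, b = 27.10

For a,b>1 the mode is (a−1)/(a+b−2), so a = mode·(κ−2)+1 = 0.10×29+1 = 3.90.
And b = (1−mode)·(κ−2)+1 = 0.90×29+1 = 27.10.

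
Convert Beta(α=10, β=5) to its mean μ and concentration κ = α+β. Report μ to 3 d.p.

κ = α+β = 10+5 = 15; μ = α/κ = 10/15 = 0.667.

μ = 0.667, κ = 15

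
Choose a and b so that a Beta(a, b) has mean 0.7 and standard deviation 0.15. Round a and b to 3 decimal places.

First σ² = 0.0225. Setting a = μn, b = (1−μ)n with n = a+b,
μ(1−μ)/(n+1) = 0.0225 ⇒ n+1 = 0.21/0.0225 = 9.3333 ⇒ n = 8.3333.
Hence a = 0.7×8.3333 = 5.833, b = 0.3×8.3333 = 2.500.

a = 5.833, b = 2.500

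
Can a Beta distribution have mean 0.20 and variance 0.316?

No

For any Beta, Var(X) < E[X]·(1−E[X]).
Here μ(1−μ) = 0.20×0.80 = 0.1600, and 0.316 ≥ 0.1600.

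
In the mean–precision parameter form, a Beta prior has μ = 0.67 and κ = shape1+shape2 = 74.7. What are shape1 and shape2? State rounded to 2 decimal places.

shape1 = 50.05, shape2 = 24.65

shape1 = μκ = 0.67×74.7 = 50.05 and shape2 = (1−μ)κ = 0.33×74.7 = 24.65.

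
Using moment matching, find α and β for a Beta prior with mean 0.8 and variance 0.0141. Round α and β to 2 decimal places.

α = 8.28, β = 2.07

By moment matching, α+β = μ(1−μ)/σ² − 1 = (0.8·0.2)/0.0141 − 1 = 11.3475 − 1 = 10.3475.
Since α/(α+β) = μ, α = 0.8·10.3475 = 8.28 and β = 0.2·10.3475 = 2.07.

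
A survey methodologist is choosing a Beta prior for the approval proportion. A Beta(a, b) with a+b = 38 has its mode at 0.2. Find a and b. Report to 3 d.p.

Mode = (a−1)/(κ−2) with κ = a+b, so a−1 = 0.2·36 = 7.200.
a = 8.200; b = κ − a = 29.800.

a = 8.200, b = 29.800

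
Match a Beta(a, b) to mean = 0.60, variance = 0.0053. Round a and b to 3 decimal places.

a = 26.570, b = 17.713

Write ν = a+b; then a = μν and Var = μ(1−μ)/(ν+1).
ν = μ(1−μ)/Var − 1 = 0.2400/0.0053 − 1 = 44.2830.
a = 0.60·44.2830 = 26.570, b = 0.40·44.2830 = 17.713.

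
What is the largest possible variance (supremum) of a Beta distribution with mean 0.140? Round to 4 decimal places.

0.1204

Var = μ(1−μ)/(α+β+1), which approaches μ(1−μ) as α+β → 0.
So the supremum is μ(1−μ) = 0.140×0.860 = 0.1204.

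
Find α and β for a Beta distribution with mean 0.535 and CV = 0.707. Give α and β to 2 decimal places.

α = 0.40, β = 0.34

Var = (CV·μ)² = (0.707×0.535)² = 0.143069.
α+β = μ(1−μ)/Var − 1 = 0.248775/0.143069 − 1 = 0.7388.
Thus α = 0.535·0.7388 = 0.40 and β = 0.465·0.7388 = 0.34.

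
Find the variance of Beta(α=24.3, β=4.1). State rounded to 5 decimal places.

0.00420

Var = αβ/[(α+β)²(α+β+1)] = (24.3×4.1)/(28.4²×29.4) = 99.63/23712.864 = 0.00420.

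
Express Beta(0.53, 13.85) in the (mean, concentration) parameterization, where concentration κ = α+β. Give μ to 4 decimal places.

μ = 0.0369, κ = 14.38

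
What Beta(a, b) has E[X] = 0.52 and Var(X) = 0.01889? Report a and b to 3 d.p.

By moment matching, a+b = μ(1−μ)/σ² − 1 = (0.52·0.48)/0.01889 − 1 = 13.2133 − 1 = 12.2133.
Since a/(a+b) = μ, a = 0.52·12.2133 = 6.351 and b = 0.48·12.2133 = 5.862.

a = 6.351, b = 5.862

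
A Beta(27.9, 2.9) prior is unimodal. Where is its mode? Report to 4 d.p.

0.9340

The density x^(α−1)(1−x)^(β−1) is maximised at (α−1)/(α+β−2) = 26.9/28.8 = 0.9340.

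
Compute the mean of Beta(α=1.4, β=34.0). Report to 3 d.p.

E[X] = α/(α+β) = 1.4/35.4 = 0.040.

0.040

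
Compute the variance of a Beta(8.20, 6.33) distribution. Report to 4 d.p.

μ = 8.20/14.53 = 0.564350; Var = μ(1−μ)/(α+β+1) = 0.2458591/15.53 = 0.0158.

0.0158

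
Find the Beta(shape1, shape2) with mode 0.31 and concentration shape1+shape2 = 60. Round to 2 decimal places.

Since the density peak of Beta(shape1,shape2) is at (shape1−1)/(shape1+shape2−2),
shape1 = 1 + 0.31(60−2) = 18.98 and shape2 = 60 − 18.98 = 41.02.

shape1 = 18.98, shape2 = 41.02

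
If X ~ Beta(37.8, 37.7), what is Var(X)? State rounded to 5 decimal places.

0.00327

μ = 37.8/75.5 = 0.500662; Var = μ(1−μ)/(α+β+1) = 0.2499996/76.5 = 0.00327.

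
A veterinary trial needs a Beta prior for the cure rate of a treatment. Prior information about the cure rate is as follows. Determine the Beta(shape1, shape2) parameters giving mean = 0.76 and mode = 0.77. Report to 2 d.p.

Let s = shape1+shape2. Mean gives shape1 = μs = 0.76s; mode gives (shape1−1)/(s−2) = 0.77.
Substituting: 0.76s − 1 = 0.77(s−2) = 0.77s − 1.54, so -0.01s = -0.54 and s = 54.0000.
Then shape1 = 0.76×54.0000 = 41.04 and shape2 = s−shape1 = 12.96.

shape1 = 41.04, shape2 = 12.96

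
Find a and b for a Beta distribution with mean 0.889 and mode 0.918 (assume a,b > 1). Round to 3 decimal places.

a = 25.628, b = 3.200

With s = a+b: μ = a/s and mode = (a−1)/(s−2). Eliminating a = μs,
μs − 1 = m(s−2) ⇒ s(μ−m) = 1−2m ⇒ s = -0.836/-0.029 = 28.8276.
So a = μs = 25.628, b = (1−μ)s = 3.200.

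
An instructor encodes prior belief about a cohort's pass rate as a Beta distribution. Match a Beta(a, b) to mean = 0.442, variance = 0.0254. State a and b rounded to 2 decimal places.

a = 3.85, b = 4.86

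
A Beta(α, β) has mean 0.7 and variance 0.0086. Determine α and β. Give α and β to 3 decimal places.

α = 16.393, β = 7.026

Write ν = α+β; then α = μν and Var = μ(1−μ)/(ν+1).
ν = μ(1−μ)/Var − 1 = 0.21/0.0086 − 1 = 23.4186.
α = 0.7·23.4186 = 16.393, β = 0.3·23.4186 = 7.026.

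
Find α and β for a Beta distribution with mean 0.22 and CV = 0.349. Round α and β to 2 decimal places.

α = 6.18, β = 21.92

Var = (CV·μ)² = (0.349×0.22)² = 0.005895.
α+β = μ(1−μ)/Var − 1 = 0.1716/0.005895 − 1 = 28.1086.
Thus α = 0.22·28.1086 = 6.18 and β = 0.78·28.1086 = 21.92.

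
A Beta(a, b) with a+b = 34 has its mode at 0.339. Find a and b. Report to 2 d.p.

a = 11.85, b = 22.15

Since the density peak of Beta(a,b) is at (a−1)/(a+b−2),
a = 1 + 0.339(34−2) = 11.85 and b = 34 − 11.85 = 22.15.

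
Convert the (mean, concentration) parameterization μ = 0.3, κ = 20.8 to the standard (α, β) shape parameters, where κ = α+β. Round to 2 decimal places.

α = 6.24, β = 14.56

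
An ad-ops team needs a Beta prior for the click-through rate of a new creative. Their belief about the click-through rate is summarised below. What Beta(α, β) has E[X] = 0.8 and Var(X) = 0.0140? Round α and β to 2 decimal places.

By moment matching, α+β = μ(1−μ)/σ² − 1 = (0.8·0.2)/0.0140 − 1 = 11.4286 − 1 = 10.4286.
Since α/(α+β) = μ, α = 0.8·10.4286 = 8.34 and β = 0.2·10.4286 = 2.09.

α = 8.34, β = 2.09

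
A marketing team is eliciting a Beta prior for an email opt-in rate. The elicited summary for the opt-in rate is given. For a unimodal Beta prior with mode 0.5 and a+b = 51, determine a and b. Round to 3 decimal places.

Mode = (a−1)/(κ−2) with κ = a+b, so a−1 = 0.5·49 = 24.500.
a = 25.500; b = κ − a = 25.500.

a = 25.500, b = 25.500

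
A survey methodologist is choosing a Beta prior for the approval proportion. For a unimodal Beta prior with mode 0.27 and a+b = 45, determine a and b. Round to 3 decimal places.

a = 12.610, b = 32.390

For a,b>1 the mode is (a−1)/(a+b−2), so a = mode·(κ−2)+1 = 0.27×43+1 = 12.610.
And b = (1−mode)·(κ−2)+1 = 0.73×43+1 = 32.390.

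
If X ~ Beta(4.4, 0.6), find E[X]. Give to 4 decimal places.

0.8800

E[X] = α/(α+β) = 4.4/5.0 = 0.8800.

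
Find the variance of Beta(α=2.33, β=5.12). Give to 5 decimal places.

0.02544

α+β = 7.45 and αβ = 11.9296, so Var = αβ/[(α+β)²(α+β+1)] = 11.9296/468.996125 = 0.02544.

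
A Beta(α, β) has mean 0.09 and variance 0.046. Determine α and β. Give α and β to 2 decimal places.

α = 0.07, β = 0.71

Let s = α+β. The Beta variance is μ(1−μ)/(s+1).
So s+1 = μ(1−μ)/σ² = (0.09×0.91)/0.046 = 0.0819/0.046 = 1.7804, giving s = 0.7804.
Then α = μs = 0.09×0.7804 = 0.07 and β = (1−μ)s = 0.91×0.7804 = 0.71.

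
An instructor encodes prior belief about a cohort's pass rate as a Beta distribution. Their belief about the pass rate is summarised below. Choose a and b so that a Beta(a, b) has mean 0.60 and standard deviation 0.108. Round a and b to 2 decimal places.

a = 11.75, b = 7.83

σ² = 0.108² = 0.011664.
With s = a+b, Var = μ(1−μ)/(s+1), so s+1 = (0.60×0.40)/0.011664 = 20.5761 and s = 19.5761.
a = μs = 11.75, b = (1−μ)s = 7.83.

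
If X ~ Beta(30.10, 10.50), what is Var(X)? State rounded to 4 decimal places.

0.0046

Var = αβ/[(α+β)²(α+β+1)] = (30.10×10.50)/(40.60²×41.60) = 316.0500/68571.776000 = 0.0046.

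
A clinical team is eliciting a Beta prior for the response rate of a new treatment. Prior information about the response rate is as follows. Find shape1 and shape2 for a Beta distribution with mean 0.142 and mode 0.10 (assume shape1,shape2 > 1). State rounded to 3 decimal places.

shape1 = 2.705, shape2 = 16.343

Let s = shape1+shape2. Mean gives shape1 = μs = 0.142s; mode gives (shape1−1)/(s−2) = 0.10.
Substituting: 0.142s − 1 = 0.10(s−2) = 0.10s − 0.20, so 0.042s = 0.80 and s = 19.0476.
Then shape1 = 0.142×19.0476 = 2.705 and shape2 = s−shape1 = 16.343.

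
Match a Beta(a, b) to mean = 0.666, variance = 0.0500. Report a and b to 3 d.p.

By moment matching, a+b = μ(1−μ)/σ² − 1 = (0.666·0.334)/0.0500 − 1 = 4.4489 − 1 = 3.4489.
Since a/(a+b) = μ, a = 0.666·3.4489 = 2.297 and b = 0.334·3.4489 = 1.152.

a = 2.297, b = 1.152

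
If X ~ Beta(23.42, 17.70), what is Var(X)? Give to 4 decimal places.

0.0058

μ = 23.42/41.12 = 0.569553; Var = μ(1−μ)/(α+β+1) = 0.2451624/42.12 = 0.0058.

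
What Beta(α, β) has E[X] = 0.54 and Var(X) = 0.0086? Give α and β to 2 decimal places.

Write ν = α+β; then α = μν and Var = μ(1−μ)/(ν+1).
ν = μ(1−μ)/Var − 1 = 0.2484/0.0086 − 1 = 27.8837.
α = 0.54·27.8837 = 15.06, β = 0.46·27.8837 = 12.83.

α = 15.06, β = 12.83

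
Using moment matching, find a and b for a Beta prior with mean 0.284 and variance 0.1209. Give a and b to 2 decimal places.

Let s = a+b. The Beta variance is μ(1−μ)/(s+1).
So s+1 = μ(1−μ)/σ² = (0.284×0.716)/0.1209 = 0.203344/0.1209 = 1.6819, giving s = 0.6819.
Then a = μs = 0.284×0.6819 = 0.19 and b = (1−μ)s = 0.716×0.6819 = 0.49.

a = 0.19, b = 0.49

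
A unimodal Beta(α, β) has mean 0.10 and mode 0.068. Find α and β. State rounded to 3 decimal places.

With s = α+β: μ = α/s and mode = (α−1)/(s−2). Eliminating α = μs,
μs − 1 = m(s−2) ⇒ s(μ−m) = 1−2m ⇒ s = 0.864/0.032 = 27.0000.
So α = μs = 2.700, β = (1−μ)s = 24.300.

α = 2.700, β = 24.300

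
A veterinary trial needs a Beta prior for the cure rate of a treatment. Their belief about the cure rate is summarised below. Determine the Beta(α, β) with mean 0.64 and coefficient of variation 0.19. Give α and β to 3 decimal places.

α = 9.332, β = 5.249

Var = (CV·μ)² = (0.19×0.64)² = 0.014787.
α+β = μ(1−μ)/Var − 1 = 0.2304/0.014787 − 1 = 14.5817.
Thus α = 0.64·14.5817 = 9.332 and β = 0.36·14.5817 = 5.249.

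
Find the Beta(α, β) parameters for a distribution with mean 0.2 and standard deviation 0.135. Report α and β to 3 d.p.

α = 1.556, β = 6.223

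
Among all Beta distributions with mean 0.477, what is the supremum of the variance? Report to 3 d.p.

0.249

Var = μ(1−μ)/(α+β+1), which approaches μ(1−μ) as α+β → 0.
So the supremum is μ(1−μ) = 0.477×0.523 = 0.249.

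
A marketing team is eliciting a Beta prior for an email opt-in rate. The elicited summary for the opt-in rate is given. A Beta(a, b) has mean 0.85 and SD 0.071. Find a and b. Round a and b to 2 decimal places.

a = 20.65, b = 3.64

First σ² = 0.005041. Setting a = μn, b = (1−μ)n with n = a+b,
μ(1−μ)/(n+1) = 0.005041 ⇒ n+1 = 0.1275/0.005041 = 25.2926 ⇒ n = 24.2926.
Hence a = 0.85×24.2926 = 20.65, b = 0.15×24.2926 = 3.64.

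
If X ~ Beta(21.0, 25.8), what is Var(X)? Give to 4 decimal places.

0.0052

μ = 21.0/46.8 = 0.448718; Var = μ(1−μ)/(α+β+1) = 0.2473702/47.8 = 0.0052.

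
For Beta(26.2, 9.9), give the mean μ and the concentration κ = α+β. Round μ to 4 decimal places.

μ = 0.7258, κ = 36.1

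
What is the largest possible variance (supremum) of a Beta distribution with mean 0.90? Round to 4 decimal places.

0.0900

Var = μ(1−μ)/(α+β+1), which approaches μ(1−μ) as α+β → 0.
So the supremum is μ(1−μ) = 0.90×0.10 = 0.0900.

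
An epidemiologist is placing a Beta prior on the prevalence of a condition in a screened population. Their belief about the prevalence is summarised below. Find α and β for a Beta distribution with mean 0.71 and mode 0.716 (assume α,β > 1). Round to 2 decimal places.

α = 51.12, β = 20.88

Let s = α+β. Mean gives α = μs = 0.71s; mode gives (α−1)/(s−2) = 0.716.
Substituting: 0.71s − 1 = 0.716(s−2) = 0.716s − 1.432, so -0.006s = -0.432 and s = 72.0000.
Then α = 0.71×72.0000 = 51.12 and β = s−α = 20.88.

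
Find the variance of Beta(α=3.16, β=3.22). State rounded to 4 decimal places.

0.0339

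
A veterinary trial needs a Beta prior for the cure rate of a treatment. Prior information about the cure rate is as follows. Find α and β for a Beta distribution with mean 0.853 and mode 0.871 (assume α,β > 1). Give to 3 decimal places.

α = 35.163, β = 6.060

With s = α+β: μ = α/s and mode = (α−1)/(s−2). Eliminating α = μs,
μs − 1 = m(s−2) ⇒ s(μ−m) = 1−2m ⇒ s = -0.742/-0.018 = 41.2222.
So α = μs = 35.163, β = (1−μ)s = 6.060.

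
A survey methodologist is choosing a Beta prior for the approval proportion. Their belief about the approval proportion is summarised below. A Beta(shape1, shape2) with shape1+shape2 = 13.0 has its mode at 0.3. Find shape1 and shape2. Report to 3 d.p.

Since the density peak of Beta(shape1,shape2) is at (shape1−1)/(shape1+shape2−2),
shape1 = 1 + 0.3(13.0−2) = 4.300 and shape2 = 13.0 − 4.300 = 8.700.

shape1 = 4.300, shape2 = 8.700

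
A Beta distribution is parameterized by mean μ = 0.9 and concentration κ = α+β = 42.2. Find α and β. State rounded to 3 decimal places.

α = 37.980, β = 4.220

Split κ in proportion μ : (1−μ): α = 0.9·42.2 = 37.980, β = 42.2 − 37.980 = 4.220.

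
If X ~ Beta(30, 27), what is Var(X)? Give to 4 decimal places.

0.0043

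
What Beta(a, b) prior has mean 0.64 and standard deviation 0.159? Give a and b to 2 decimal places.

a = 5.19, b = 2.92

σ² = 0.159² = 0.025281.
With s = a+b, Var = μ(1−μ)/(s+1), so s+1 = (0.64×0.36)/0.025281 = 9.1136 and s = 8.1136.
a = μs = 5.19, b = (1−μ)s = 2.92.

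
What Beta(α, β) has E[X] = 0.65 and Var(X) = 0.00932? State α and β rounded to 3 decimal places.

α = 15.216, β = 8.193

By moment matching, α+β = μ(1−μ)/σ² − 1 = (0.65·0.35)/0.00932 − 1 = 24.4099 − 1 = 23.4099.
Since α/(α+β) = μ, α = 0.65·23.4099 = 15.216 and β = 0.35·23.4099 = 8.193.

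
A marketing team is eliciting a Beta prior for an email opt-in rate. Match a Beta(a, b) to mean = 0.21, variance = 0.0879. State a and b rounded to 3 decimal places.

a = 0.186, b = 0.701

Let s = a+b. The Beta variance is μ(1−μ)/(s+1).
So s+1 = μ(1−μ)/σ² = (0.21×0.79)/0.0879 = 0.1659/0.0879 = 1.8874, giving s = 0.8874.
Then a = μs = 0.21×0.8874 = 0.186 and b = (1−μ)s = 0.79×0.8874 = 0.701.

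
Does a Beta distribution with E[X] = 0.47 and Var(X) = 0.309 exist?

No

For any Beta, Var(X) < E[X]·(1−E[X]).
Here μ(1−μ) = 0.47×0.53 = 0.2491, and 0.309 ≥ 0.2491.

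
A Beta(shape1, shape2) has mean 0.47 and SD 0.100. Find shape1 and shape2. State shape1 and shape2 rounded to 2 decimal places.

σ² = 0.100² = 0.010000.
With s = shape1+shape2, Var = μ(1−μ)/(s+1), so s+1 = (0.47×0.53)/0.010000 = 24.9100 and s = 23.9100.
shape1 = μs = 11.24, shape2 = (1−μ)s = 12.67.

shape1 = 11.24, shape2 = 12.67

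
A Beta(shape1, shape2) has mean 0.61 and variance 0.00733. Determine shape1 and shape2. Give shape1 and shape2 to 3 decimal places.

shape1 = 19.188, shape2 = 12.268

Let s = shape1+shape2. The Beta variance is μ(1−μ)/(s+1).
So s+1 = μ(1−μ)/σ² = (0.61×0.39)/0.00733 = 0.2379/0.00733 = 32.4557, giving s = 31.4557.
Then shape1 = μs = 0.61×31.4557 = 19.188 and shape2 = (1−μ)s = 0.39×31.4557 = 12.268.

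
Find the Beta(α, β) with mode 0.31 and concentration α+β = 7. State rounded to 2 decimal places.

α = 2.55, β = 4.45

For α,β>1 the mode is (α−1)/(α+β−2), so α = mode·(κ−2)+1 = 0.31×5+1 = 2.55.
And β = (1−mode)·(κ−2)+1 = 0.69×5+1 = 4.45.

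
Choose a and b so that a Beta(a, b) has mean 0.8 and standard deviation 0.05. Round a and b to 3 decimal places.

a = 50.400, b = 12.600

First σ² = 0.0025. Setting a = μn, b = (1−μ)n with n = a+b,
μ(1−μ)/(n+1) = 0.0025 ⇒ n+1 = 0.16/0.0025 = 64.0000 ⇒ n = 63.0000.
Hence a = 0.8×63.0000 = 50.400, b = 0.2×63.0000 = 12.600.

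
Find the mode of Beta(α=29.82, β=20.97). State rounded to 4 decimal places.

0.5907

The density x^(α−1)(1−x)^(β−1) is maximised at (α−1)/(α+β−2) = 28.82/48.79 = 0.5907.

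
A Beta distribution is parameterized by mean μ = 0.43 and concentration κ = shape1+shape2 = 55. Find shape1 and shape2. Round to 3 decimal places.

shape1 = 23.650, shape2 = 31.350

shape1 = μκ = 0.43×55 = 23.650 and shape2 = (1−μ)κ = 0.57×55 = 31.350.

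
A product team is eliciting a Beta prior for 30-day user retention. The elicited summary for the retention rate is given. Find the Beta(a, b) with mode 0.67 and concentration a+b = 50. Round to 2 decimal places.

a = 33.16, b = 16.84

Mode = (a−1)/(κ−2) with κ = a+b, so a−1 = 0.67·48 = 32.16.
a = 33.16; b = κ − a = 16.84.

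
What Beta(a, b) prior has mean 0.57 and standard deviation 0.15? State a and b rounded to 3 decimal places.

a = 5.639, b = 4.254

σ² = 0.15² = 0.0225.
With s = a+b, Var = μ(1−μ)/(s+1), so s+1 = (0.57×0.43)/0.0225 = 10.8933 and s = 9.8933.
a = μs = 5.639, b = (1−μ)s = 4.254.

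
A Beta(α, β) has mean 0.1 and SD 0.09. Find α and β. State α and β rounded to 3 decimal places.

α = 1.011, β = 9.100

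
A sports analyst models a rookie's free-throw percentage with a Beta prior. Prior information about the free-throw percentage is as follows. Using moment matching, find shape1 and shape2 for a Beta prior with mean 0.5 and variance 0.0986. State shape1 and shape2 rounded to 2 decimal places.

Let s = shape1+shape2. The Beta variance is μ(1−μ)/(s+1).
So s+1 = μ(1−μ)/σ² = (0.5×0.5)/0.0986 = 0.25/0.0986 = 2.5355, giving s = 1.5355.
Then shape1 = μs = 0.5×1.5355 = 0.77 and shape2 = (1−μ)s = 0.5×1.5355 = 0.77.

shape1 = 0.77, shape2 = 0.77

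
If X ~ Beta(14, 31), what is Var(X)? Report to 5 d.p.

0.00466

μ = 14/45 = 0.311111; Var = μ(1−μ)/(α+β+1) = 0.2143210/46 = 0.00466.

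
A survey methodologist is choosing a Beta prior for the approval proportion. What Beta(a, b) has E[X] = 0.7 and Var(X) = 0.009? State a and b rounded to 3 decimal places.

a = 15.633, b = 6.700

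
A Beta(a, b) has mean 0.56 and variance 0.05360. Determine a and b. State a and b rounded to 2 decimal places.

Let s = a+b. The Beta variance is μ(1−μ)/(s+1).
So s+1 = μ(1−μ)/σ² = (0.56×0.44)/0.05360 = 0.2464/0.05360 = 4.5970, giving s = 3.5970.
Then a = μs = 0.56×3.5970 = 2.01 and b = (1−μ)s = 0.44×3.5970 = 1.58.

a = 2.01, b = 1.58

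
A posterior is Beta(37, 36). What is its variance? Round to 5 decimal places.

0.00338

α+β = 73 and αβ = 1332, so Var = αβ/[(α+β)²(α+β+1)] = 1332/394346 = 0.00338.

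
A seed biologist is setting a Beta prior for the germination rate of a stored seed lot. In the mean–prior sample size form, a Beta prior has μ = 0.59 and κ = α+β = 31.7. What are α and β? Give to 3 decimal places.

α = 18.703, β = 12.997

Split κ in proportion μ : (1−μ): α = 0.59·31.7 = 18.703, β = 31.7 − 18.703 = 12.997.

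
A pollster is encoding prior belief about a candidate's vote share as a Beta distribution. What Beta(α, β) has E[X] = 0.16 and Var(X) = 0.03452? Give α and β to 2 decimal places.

Write ν = α+β; then α = μν and Var = μ(1−μ)/(ν+1).
ν = μ(1−μ)/Var − 1 = 0.1344/0.03452 − 1 = 2.8934.
α = 0.16·2.8934 = 0.46, β = 0.84·2.8934 = 2.43.

α = 0.46, β = 2.43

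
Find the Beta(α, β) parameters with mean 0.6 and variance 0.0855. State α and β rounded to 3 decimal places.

α = 1.084, β = 0.723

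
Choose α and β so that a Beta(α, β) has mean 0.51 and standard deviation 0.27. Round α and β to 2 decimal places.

α = 1.24, β = 1.19

σ² = 0.27² = 0.0729.
With s = α+β, Var = μ(1−μ)/(s+1), so s+1 = (0.51×0.49)/0.0729 = 3.4280 and s = 2.4280.
α = μs = 1.24, β = (1−μ)s = 1.19.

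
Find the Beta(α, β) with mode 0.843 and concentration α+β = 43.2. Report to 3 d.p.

α = 35.732, β = 7.468

Since the density peak of Beta(α,β) is at (α−1)/(α+β−2),
α = 1 + 0.843(43.2−2) = 35.732 and β = 43.2 − 35.732 = 7.468.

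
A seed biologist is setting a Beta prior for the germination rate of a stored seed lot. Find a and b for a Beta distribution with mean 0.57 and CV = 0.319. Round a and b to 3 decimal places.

a = 3.656, b = 2.758

σ = CV·μ = 0.319×0.57 = 0.18183, so σ² = 0.033062.
s+1 = μ(1−μ)/σ² = 0.2451/0.033062 = 7.4133, so s = a+b = 6.4133.
a = μs = 3.656, b = (1−μ)s = 2.758.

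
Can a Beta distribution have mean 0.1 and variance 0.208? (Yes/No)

The Beta variance bound is σ² < μ(1−μ).
Here μ(1−μ) = 0.1×0.9 = 0.09, and 0.208 ≥ 0.09.

No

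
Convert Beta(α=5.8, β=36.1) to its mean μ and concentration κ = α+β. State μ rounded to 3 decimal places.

μ = 0.138, κ = 41.9

κ = α+β = 5.8+36.1 = 41.9; μ = α/κ = 5.8/41.9 = 0.138.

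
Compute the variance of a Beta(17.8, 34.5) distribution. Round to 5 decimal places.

0.00421

Var = αβ/[(α+β)²(α+β+1)] = (17.8×34.5)/(52.3²×53.3) = 614.10/145790.957 = 0.00421.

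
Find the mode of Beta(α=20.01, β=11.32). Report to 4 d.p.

0.6481

The density x^(α−1)(1−x)^(β−1) is maximised at (α−1)/(α+β−2) = 19.01/29.33 = 0.6481.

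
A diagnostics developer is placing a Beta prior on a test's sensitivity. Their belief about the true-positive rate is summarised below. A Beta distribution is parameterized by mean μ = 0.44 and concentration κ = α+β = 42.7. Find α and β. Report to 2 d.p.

α = 18.79, β = 23.91

α = μκ = 0.44×42.7 = 18.79 and β = (1−μ)κ = 0.56×42.7 = 23.91.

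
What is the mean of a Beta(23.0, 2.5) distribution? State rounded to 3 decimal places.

0.902

E[X] = α/(α+β) = 23.0/25.5 = 0.902.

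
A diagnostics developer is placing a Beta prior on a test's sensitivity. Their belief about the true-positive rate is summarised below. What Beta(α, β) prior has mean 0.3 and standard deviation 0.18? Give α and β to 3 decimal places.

σ² = 0.18² = 0.0324.
With s = α+β, Var = μ(1−μ)/(s+1), so s+1 = (0.3×0.7)/0.0324 = 6.4815 and s = 5.4815.
α = μs = 1.644, β = (1−μ)s = 3.837.

α = 1.644, β = 3.837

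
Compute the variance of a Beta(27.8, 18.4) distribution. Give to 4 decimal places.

0.0051

μ = 27.8/46.2 = 0.601732; Var = μ(1−μ)/(α+β+1) = 0.2396507/47.2 = 0.0051.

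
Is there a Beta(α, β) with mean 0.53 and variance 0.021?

Yes

For any Beta, Var(X) < E[X]·(1−E[X]).
Here μ(1−μ) = 0.53×0.47 = 0.2491, and 0.021 < 0.2491.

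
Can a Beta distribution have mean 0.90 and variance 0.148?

The Beta variance bound is σ² < μ(1−μ).
Here μ(1−μ) = 0.90×0.10 = 0.0900, and 0.148 ≥ 0.0900.

No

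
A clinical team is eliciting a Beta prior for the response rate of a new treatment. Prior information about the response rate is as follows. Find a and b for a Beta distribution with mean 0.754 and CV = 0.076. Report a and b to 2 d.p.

Var = (CV·μ)² = (0.076×0.754)² = 0.003284.
a+b = μ(1−μ)/Var − 1 = 0.185484/0.003284 − 1 = 55.4854.
Thus a = 0.754·55.4854 = 41.84 and b = 0.246·55.4854 = 13.65.

a = 41.84, b = 13.65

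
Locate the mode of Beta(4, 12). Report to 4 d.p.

The density x^(α−1)(1−x)^(β−1) is maximised at (α−1)/(α+β−2) = 3/14 = 0.2143.

0.2143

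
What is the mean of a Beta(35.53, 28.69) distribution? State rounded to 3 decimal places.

0.553

The Beta mean is α/(α+β) = 35.53/(35.53+28.69) = 0.553.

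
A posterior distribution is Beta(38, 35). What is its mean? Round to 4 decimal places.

0.5205

The Beta mean is α/(α+β) = 38/(38+35) = 0.5205.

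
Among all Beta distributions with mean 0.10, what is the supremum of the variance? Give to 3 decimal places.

0.090

Var = μ(1−μ)/(α+β+1), which approaches μ(1−μ) as α+β → 0.
So the supremum is μ(1−μ) = 0.10×0.90 = 0.090.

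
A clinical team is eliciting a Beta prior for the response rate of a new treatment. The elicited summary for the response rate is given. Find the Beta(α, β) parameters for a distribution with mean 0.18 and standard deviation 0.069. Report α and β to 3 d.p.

α = 5.400, β = 24.602

σ² = 0.069² = 0.004761.
With s = α+β, Var = μ(1−μ)/(s+1), so s+1 = (0.18×0.82)/0.004761 = 31.0019 and s = 30.0019.
α = μs = 5.400, β = (1−μ)s = 24.602.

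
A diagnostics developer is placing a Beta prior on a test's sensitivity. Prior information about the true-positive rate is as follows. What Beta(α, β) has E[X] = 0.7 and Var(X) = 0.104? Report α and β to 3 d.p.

α = 0.713, β = 0.306

By moment matching, α+β = μ(1−μ)/σ² − 1 = (0.7·0.3)/0.104 − 1 = 2.0192 − 1 = 1.0192.
Since α/(α+β) = μ, α = 0.7·1.0192 = 0.713 and β = 0.3·1.0192 = 0.306.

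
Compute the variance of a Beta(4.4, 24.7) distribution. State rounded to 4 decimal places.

μ = 4.4/29.1 = 0.151203; Var = μ(1−μ)/(α+β+1) = 0.1283405/30.1 = 0.0043.

0.0043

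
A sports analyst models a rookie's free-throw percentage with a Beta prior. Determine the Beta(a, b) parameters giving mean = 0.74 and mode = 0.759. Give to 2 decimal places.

Let s = a+b. Mean gives a = μs = 0.74s; mode gives (a−1)/(s−2) = 0.759.
Substituting: 0.74s − 1 = 0.759(s−2) = 0.759s − 1.518, so -0.019s = -0.518 and s = 27.2632.
Then a = 0.74×27.2632 = 20.17 and b = s−a = 7.09.

a = 20.17, b = 7.09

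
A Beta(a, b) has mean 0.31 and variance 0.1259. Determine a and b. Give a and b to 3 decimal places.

a = 0.217, b = 0.482

By moment matching, a+b = μ(1−μ)/σ² − 1 = (0.31·0.69)/0.1259 − 1 = 1.6990 − 1 = 0.6990.
Since a/(a+b) = μ, a = 0.31·0.6990 = 0.217 and b = 0.69·0.6990 = 0.482.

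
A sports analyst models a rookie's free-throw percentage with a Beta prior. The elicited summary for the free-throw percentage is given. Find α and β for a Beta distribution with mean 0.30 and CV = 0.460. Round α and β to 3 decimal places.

α = 3.008, β = 7.019

σ = CV·μ = 0.460×0.30 = 0.13800, so σ² = 0.019044.
s+1 = μ(1−μ)/σ² = 0.2100/0.019044 = 11.0271, so s = α+β = 10.0271.
α = μs = 3.008, β = (1−μ)s = 7.019.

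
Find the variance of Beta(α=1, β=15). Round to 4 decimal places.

μ = 1/16 = 0.062500; Var = μ(1−μ)/(α+β+1) = 0.0585938/17 = 0.0034.

0.0034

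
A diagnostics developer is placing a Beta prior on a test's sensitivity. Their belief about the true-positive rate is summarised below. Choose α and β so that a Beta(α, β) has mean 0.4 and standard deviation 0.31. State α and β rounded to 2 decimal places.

σ² = 0.31² = 0.0961.
With s = α+β, Var = μ(1−μ)/(s+1), so s+1 = (0.4×0.6)/0.0961 = 2.4974 and s = 1.4974.
α = μs = 0.60, β = (1−μ)s = 0.90.

α = 0.60, β = 0.90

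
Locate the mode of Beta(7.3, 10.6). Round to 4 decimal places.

The density x^(α−1)(1−x)^(β−1) is maximised at (α−1)/(α+β−2) = 6.3/15.9 = 0.3962.

0.3962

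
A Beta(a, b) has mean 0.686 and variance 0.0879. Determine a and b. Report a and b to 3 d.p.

a = 0.995, b = 0.455

Let s = a+b. The Beta variance is μ(1−μ)/(s+1).
So s+1 = μ(1−μ)/σ² = (0.686×0.314)/0.0879 = 0.215404/0.0879 = 2.4506, giving s = 1.4506.
Then a = μs = 0.686×1.4506 = 0.995 and b = (1−μ)s = 0.314×1.4506 = 0.455.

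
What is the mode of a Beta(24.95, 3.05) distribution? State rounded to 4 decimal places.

0.9212

The density x^(α−1)(1−x)^(β−1) is maximised at (α−1)/(α+β−2) = 23.95/26.00 = 0.9212.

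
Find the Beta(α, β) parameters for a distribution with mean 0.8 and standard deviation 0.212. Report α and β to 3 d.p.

σ² = 0.212² = 0.044944.
With s = α+β, Var = μ(1−μ)/(s+1), so s+1 = (0.8×0.2)/0.044944 = 3.5600 and s = 2.5600.
α = μs = 2.048, β = (1−μ)s = 0.512.

α = 2.048, β = 0.512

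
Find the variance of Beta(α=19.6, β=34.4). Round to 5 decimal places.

0.00420

α+β = 54.0 and αβ = 674.24, so Var = αβ/[(α+β)²(α+β+1)] = 674.24/160380.000 = 0.00420.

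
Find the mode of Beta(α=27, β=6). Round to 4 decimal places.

The density x^(α−1)(1−x)^(β−1) is maximised at (α−1)/(α+β−2) = 26/31 = 0.8387.

0.8387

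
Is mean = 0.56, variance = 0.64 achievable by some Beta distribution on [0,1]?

For any Beta, Var(X) < E[X]·(1−E[X]).
Here μ(1−μ) = 0.56×0.44 = 0.2464, and 0.64 ≥ 0.2464.

No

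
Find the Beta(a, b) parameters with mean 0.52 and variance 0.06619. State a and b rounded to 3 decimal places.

a = 1.441, b = 1.330

By moment matching, a+b = μ(1−μ)/σ² − 1 = (0.52·0.48)/0.06619 − 1 = 3.7710 − 1 = 2.7710.
Since a/(a+b) = μ, a = 0.52·2.7710 = 1.441 and b = 0.48·2.7710 = 1.330.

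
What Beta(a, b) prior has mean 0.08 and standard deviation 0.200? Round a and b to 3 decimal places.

First σ² = 0.040000. Setting a = μn, b = (1−μ)n with n = a+b,
μ(1−μ)/(n+1) = 0.040000 ⇒ n+1 = 0.0736/0.040000 = 1.8400 ⇒ n = 0.8400.
Hence a = 0.08×0.8400 = 0.067, b = 0.92×0.8400 = 0.773.

a = 0.067, b = 0.773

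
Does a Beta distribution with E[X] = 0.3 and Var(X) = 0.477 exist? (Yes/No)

No

The Beta variance bound is σ² < μ(1−μ).
Here μ(1−μ) = 0.3×0.7 = 0.21, and 0.477 ≥ 0.21.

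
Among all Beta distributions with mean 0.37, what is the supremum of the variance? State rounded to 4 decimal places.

Var = μ(1−μ)/(α+β+1), which approaches μ(1−μ) as α+β → 0.
So the supremum is μ(1−μ) = 0.37×0.63 = 0.2331.

0.2331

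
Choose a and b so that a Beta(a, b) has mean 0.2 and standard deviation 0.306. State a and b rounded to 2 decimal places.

a = 0.14, b = 0.57

Variance = 0.306² = 0.093636. The moment-matching identity a+b = μ(1−μ)/Var − 1 gives
a+b = 0.16/0.093636 − 1 = 0.7087, so a = μ·0.7087 = 0.14 and b = (1−μ)·0.7087 = 0.57.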